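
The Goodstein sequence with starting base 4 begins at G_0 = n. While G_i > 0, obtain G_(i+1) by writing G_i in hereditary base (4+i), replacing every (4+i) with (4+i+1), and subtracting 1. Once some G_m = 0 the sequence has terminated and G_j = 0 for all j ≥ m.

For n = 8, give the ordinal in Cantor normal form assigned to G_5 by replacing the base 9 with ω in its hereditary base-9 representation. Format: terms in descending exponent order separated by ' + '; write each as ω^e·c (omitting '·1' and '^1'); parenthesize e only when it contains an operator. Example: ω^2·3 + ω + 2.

base 4: 8 = 2·4; at 5: 2·5 = 10; next = 9
base 5: 9 = 5 + 4; at 6: 6 + 4 = 10; next = 9
base 6: 9 = 6 + 3; at 7: 7 + 3 = 10; next = 9
base 7: 9 = 7 + 2; at 8: 8 + 2 = 10; next = 9
base 8: 9 = 8 + 1; at 9: 9 + 1 = 10; next = 9

ω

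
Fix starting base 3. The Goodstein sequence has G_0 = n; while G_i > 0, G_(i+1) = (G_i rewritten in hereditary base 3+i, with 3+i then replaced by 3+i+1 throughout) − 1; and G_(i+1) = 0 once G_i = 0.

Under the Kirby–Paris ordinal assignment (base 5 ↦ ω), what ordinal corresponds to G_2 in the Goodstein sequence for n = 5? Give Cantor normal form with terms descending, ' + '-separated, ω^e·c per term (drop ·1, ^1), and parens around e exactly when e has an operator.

base 3: 5 = 3 + 2; at 4: 4 + 2 = 6; next = 5
base 4: 5 = 4 + 1; at 5: 5 + 1 = 6; next = 5
base 5: 5 = 5; at 6: 6 = 6; next = 5

ω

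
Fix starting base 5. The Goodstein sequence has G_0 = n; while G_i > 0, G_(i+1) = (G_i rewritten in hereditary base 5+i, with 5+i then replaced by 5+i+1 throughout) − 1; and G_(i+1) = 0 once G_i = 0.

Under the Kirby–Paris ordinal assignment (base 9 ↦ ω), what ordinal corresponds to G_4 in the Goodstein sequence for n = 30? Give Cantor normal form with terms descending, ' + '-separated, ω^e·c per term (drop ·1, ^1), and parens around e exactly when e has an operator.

ω^2 + 2

base 5: 30 = 5^2 + 5; at 6: 6^2 + 6 = 42; next = 41
base 6: 41 = 6^2 + 5; at 7: 7^2 + 5 = 54; next = 53
base 7: 53 = 7^2 + 4; at 8: 8^2 + 4 = 68; next = 67
base 8: 67 = 8^2 + 3; at 9: 9^2 + 3 = 84; next = 83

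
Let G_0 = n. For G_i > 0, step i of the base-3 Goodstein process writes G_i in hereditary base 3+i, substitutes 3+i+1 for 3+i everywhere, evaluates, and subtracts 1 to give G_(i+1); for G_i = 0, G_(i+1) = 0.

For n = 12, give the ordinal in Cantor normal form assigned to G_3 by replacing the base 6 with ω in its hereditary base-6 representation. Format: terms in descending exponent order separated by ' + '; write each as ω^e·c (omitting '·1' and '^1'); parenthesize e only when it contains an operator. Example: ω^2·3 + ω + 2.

ω^2 + 1

(0) 12|_3 = 3^2 + 3 ↦ 4^2 + 4|_4 = 20 ⇒ 19
(1) 19|_4 = 4^2 + 3 ↦ 5^2 + 3|_5 = 28 ⇒ 27
(2) 27|_5 = 5^2 + 2 ↦ 6^2 + 2|_6 = 38 ⇒ 37
(3) 37|_6 = 6^2 + 1 ↦ 7^2 + 1|_7 = 50 ⇒ 49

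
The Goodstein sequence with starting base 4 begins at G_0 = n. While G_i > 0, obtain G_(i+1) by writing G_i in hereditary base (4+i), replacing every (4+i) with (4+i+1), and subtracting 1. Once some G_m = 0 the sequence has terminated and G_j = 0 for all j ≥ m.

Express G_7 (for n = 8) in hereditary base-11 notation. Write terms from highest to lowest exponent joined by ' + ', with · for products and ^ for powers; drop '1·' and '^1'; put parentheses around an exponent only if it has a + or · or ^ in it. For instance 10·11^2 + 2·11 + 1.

G_0 = 8. HB_4(8) = 2·4. Bump = 10. G_1 = 9.
G_1 = 9. HB_5(9) = 5 + 4. Bump = 10. G_2 = 9.
G_2 = 9. HB_6(9) = 6 + 3. Bump = 10. G_3 = 9.
G_3 = 9. HB_7(9) = 7 + 2. Bump = 10. G_4 = 9.
G_4 = 9. HB_8(9) = 8 + 1. Bump = 10. G_5 = 9.
G_5 = 9. HB_9(9) = 9. Bump = 10. G_6 = 9.
G_6 = 9. HB_10(9) = 9. Bump = 9. G_7 = 8.
G_7 = 8. HB_11(8) = 8. Bump = 8. G_8 = 7.

8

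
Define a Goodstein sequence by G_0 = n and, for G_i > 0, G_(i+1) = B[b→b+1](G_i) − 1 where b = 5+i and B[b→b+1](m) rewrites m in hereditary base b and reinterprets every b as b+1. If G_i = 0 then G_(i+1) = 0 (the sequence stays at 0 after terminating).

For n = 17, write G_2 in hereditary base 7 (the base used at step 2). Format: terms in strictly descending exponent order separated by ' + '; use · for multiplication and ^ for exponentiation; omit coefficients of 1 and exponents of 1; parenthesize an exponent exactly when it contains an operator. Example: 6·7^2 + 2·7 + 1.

3·7

i=0: 17 = 3·5 + 2 (b=5); 5→6: 3·6 + 2 = 20; 20−1 = 19
i=1: 19 = 3·6 + 1 (b=6); 6→7: 3·7 + 1 = 22; 22−1 = 21
i=2: 21 = 3·7 (b=7); 7→8: 3·8 = 24; 24−1 = 23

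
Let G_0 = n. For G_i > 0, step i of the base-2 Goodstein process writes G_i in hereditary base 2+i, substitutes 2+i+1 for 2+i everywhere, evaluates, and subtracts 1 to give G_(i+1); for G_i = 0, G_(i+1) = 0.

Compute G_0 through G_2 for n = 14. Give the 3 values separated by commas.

(0) 14|_2 = 2^(2 + 1) + 2^2 + 2 ↦ 3^(3 + 1) + 3^3 + 3|_3 = 111 ⇒ 110
(1) 110|_3 = 3^(3 + 1) + 3^3 + 2 ↦ 4^(4 + 1) + 4^4 + 2|_4 = 1282 ⇒ 1281

14, 110, 1281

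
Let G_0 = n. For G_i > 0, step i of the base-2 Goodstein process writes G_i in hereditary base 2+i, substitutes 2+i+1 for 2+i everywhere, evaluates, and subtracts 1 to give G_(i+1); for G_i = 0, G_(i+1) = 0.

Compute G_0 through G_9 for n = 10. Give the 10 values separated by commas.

10, 83, 1025, 15625, 279935, 4215754, 84073323, 1937434592, 50000555551, 1426559238830

step 0: 10 = 2^(2 + 1) + 2; sub 3 for 2: 3^(3 + 1) + 3; = 84; G_1 = 84−1 = 83
step 1: 83 = 3^(3 + 1) + 2; sub 4 for 3: 4^(4 + 1) + 2; = 1026; G_2 = 1026−1 = 1025
step 2: 1025 = 4^(4 + 1) + 1; sub 5 for 4: 5^(5 + 1) + 1; = 15626; G_3 = 15626−1 = 15625
step 3: 15625 = 5^(5 + 1); sub 6 for 5: 6^(6 + 1); = 279936; G_4 = 279936−1 = 279935
step 4: 279935 = 5·6^6 + 5·6^5 + 5·6^4 + 5·6^3 + 5·6^2 + 5·6 + 5; sub 7 for 6: 5·7^7 + 5·7^5 + 5·7^4 + 5·7^3 + 5·7^2 + 5·7 + 5; = 4215755; G_5 = 4215755−1 = 4215754
step 5: 4215754 = 5·7^7 + 5·7^5 + 5·7^4 + 5·7^3 + 5·7^2 + 5·7 + 4; sub 8 for 7: 5·8^8 + 5·8^5 + 5·8^4 + 5·8^3 + 5·8^2 + 5·8 + 4; = 84073324; G_6 = 84073324−1 = 84073323
step 6: 84073323 = 5·8^8 + 5·8^5 + 5·8^4 + 5·8^3 + 5·8^2 + 5·8 + 3; sub 9 for 8: 5·9^9 + 5·9^5 + 5·9^4 + 5·9^3 + 5·9^2 + 5·9 + 3; = 1937434593; G_7 = 1937434593−1 = 1937434592
step 7: 1937434592 = 5·9^9 + 5·9^5 + 5·9^4 + 5·9^3 + 5·9^2 + 5·9 + 2; sub 10 for 9: 5·10^10 + 5·10^5 + 5·10^4 + 5·10^3 + 5·10^2 + 5·10 + 2; = 50000555552; G_8 = 50000555552−1 = 50000555551
step 8: 50000555551 = 5·10^10 + 5·10^5 + 5·10^4 + 5·10^3 + 5·10^2 + 5·10 + 1; sub 11 for 10: 5·11^11 + 5·11^5 + 5·11^4 + 5·11^3 + 5·11^2 + 5·11 + 1; = 1426559238831; G_9 = 1426559238831−1 = 1426559238830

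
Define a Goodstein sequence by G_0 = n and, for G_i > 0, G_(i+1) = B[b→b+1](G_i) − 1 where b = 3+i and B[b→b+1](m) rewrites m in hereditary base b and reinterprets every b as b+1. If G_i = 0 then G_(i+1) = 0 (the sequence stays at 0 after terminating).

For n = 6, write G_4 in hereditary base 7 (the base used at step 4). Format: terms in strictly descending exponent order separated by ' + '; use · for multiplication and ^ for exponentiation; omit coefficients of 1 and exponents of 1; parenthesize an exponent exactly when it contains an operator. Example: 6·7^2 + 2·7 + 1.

7

6 —HB3→ 2·3 —bump→ 2·4 = 8 —(−1)→ 7
7 —HB4→ 4 + 3 —bump→ 5 + 3 = 8 —(−1)→ 7
7 —HB5→ 5 + 2 —bump→ 6 + 2 = 8 —(−1)→ 7
7 —HB6→ 6 + 1 —bump→ 7 + 1 = 8 —(−1)→ 7
7 —HB7→ 7 —bump→ 8 = 8 —(−1)→ 7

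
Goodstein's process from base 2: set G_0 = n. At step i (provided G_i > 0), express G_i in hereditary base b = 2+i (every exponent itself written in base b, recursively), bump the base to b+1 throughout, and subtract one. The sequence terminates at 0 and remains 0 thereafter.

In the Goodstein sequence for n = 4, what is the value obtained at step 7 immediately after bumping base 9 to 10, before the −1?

(0) 4|_2 = 2^2 ↦ 3^3|_3 = 27 ⇒ 26
(1) 26|_3 = 2·3^2 + 2·3 + 2 ↦ 2·4^2 + 2·4 + 2|_4 = 42 ⇒ 41
(2) 41|_4 = 2·4^2 + 2·4 + 1 ↦ 2·5^2 + 2·5 + 1|_5 = 61 ⇒ 60
(3) 60|_5 = 2·5^2 + 2·5 ↦ 2·6^2 + 2·6|_6 = 84 ⇒ 83
(4) 83|_6 = 2·6^2 + 6 + 5 ↦ 2·7^2 + 7 + 5|_7 = 110 ⇒ 109
(5) 109|_7 = 2·7^2 + 7 + 4 ↦ 2·8^2 + 8 + 4|_8 = 140 ⇒ 139
(6) 139|_8 = 2·8^2 + 8 + 3 ↦ 2·9^2 + 9 + 3|_9 = 174 ⇒ 173
(7) 173|_9 = 2·9^2 + 9 + 2 ↦ 2·10^2 + 10 + 2|_10 = 212 ⇒ 211

212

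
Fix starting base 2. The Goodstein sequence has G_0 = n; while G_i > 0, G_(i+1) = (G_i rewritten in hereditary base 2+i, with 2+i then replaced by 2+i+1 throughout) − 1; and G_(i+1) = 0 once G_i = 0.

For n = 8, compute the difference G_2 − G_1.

473

G_0 = 8. HB_2(8) = 2^(2 + 1). Bump = 81. G_1 = 80.
G_1 = 80. HB_3(80) = 2·3^3 + 2·3^2 + 2·3 + 2. Bump = 554. G_2 = 553.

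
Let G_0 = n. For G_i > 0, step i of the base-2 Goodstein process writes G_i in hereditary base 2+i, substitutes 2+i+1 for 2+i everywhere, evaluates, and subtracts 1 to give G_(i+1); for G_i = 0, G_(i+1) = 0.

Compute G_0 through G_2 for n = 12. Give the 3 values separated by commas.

[0] 12 ≡ 2^(2 + 1) + 2^2 (base 2). Lift 3: 108. −1: 107.
[1] 107 ≡ 3^(3 + 1) + 2·3^2 + 2·3 + 2 (base 3). Lift 4: 1066. −1: 1065.

12, 107, 1065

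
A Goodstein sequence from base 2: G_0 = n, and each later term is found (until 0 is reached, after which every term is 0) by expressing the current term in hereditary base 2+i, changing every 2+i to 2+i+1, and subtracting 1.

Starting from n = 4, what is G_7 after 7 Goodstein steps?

173

step 0: 4 = 2^2; sub 3 for 2: 3^3; = 27; G_1 = 27−1 = 26
step 1: 26 = 2·3^2 + 2·3 + 2; sub 4 for 3: 2·4^2 + 2·4 + 2; = 42; G_2 = 42−1 = 41
step 2: 41 = 2·4^2 + 2·4 + 1; sub 5 for 4: 2·5^2 + 2·5 + 1; = 61; G_3 = 61−1 = 60
step 3: 60 = 2·5^2 + 2·5; sub 6 for 5: 2·6^2 + 2·6; = 84; G_4 = 84−1 = 83
step 4: 83 = 2·6^2 + 6 + 5; sub 7 for 6: 2·7^2 + 7 + 5; = 110; G_5 = 110−1 = 109
step 5: 109 = 2·7^2 + 7 + 4; sub 8 for 7: 2·8^2 + 8 + 4; = 140; G_6 = 140−1 = 139
step 6: 139 = 2·8^2 + 8 + 3; sub 9 for 8: 2·9^2 + 9 + 3; = 174; G_7 = 174−1 = 173
step 7: 173 = 2·9^2 + 9 + 2; sub 10 for 9: 2·10^2 + 10 + 2; = 212; G_8 = 212−1 = 211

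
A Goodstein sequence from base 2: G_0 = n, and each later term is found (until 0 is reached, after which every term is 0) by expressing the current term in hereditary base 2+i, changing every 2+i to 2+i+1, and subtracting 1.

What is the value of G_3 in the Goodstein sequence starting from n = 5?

467

(0) 5|_2 = 2^2 + 1 ↦ 3^3 + 1|_3 = 28 ⇒ 27
(1) 27|_3 = 3^3 ↦ 4^4|_4 = 256 ⇒ 255
(2) 255|_4 = 3·4^3 + 3·4^2 + 3·4 + 3 ↦ 3·5^3 + 3·5^2 + 3·5 + 3|_5 = 468 ⇒ 467
(3) 467|_5 = 3·5^3 + 3·5^2 + 3·5 + 2 ↦ 3·6^3 + 3·6^2 + 3·6 + 2|_6 = 776 ⇒ 775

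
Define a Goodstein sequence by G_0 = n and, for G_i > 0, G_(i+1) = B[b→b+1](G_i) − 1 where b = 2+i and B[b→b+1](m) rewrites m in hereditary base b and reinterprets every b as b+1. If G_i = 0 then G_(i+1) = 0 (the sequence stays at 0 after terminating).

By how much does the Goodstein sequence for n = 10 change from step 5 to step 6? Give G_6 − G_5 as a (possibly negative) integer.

79857569

(0) 10|_2 = 2^(2 + 1) + 2 ↦ 3^(3 + 1) + 3|_3 = 84 ⇒ 83
(1) 83|_3 = 3^(3 + 1) + 2 ↦ 4^(4 + 1) + 2|_4 = 1026 ⇒ 1025
(2) 1025|_4 = 4^(4 + 1) + 1 ↦ 5^(5 + 1) + 1|_5 = 15626 ⇒ 15625
(3) 15625|_5 = 5^(5 + 1) ↦ 6^(6 + 1)|_6 = 279936 ⇒ 279935
(4) 279935|_6 = 5·6^6 + 5·6^5 + 5·6^4 + 5·6^3 + 5·6^2 + 5·6 + 5 ↦ 5·7^7 + 5·7^5 + 5·7^4 + 5·7^3 + 5·7^2 + 5·7 + 5|_7 = 4215755 ⇒ 4215754
(5) 4215754|_7 = 5·7^7 + 5·7^5 + 5·7^4 + 5·7^3 + 5·7^2 + 5·7 + 4 ↦ 5·8^8 + 5·8^5 + 5·8^4 + 5·8^3 + 5·8^2 + 5·8 + 4|_8 = 84073324 ⇒ 84073323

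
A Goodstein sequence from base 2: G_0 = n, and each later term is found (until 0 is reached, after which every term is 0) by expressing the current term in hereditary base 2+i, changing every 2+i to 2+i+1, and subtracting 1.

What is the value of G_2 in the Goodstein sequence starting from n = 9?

1023

[0] 9 ≡ 2^(2 + 1) + 1 (base 2). Lift 3: 82. −1: 81.
[1] 81 ≡ 3^(3 + 1) (base 3). Lift 4: 1024. −1: 1023.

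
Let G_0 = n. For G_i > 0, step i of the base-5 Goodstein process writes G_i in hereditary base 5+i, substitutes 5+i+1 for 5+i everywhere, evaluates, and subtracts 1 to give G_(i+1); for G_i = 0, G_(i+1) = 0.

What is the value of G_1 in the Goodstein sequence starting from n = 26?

36

base 5: 26 = 5^2 + 1; at 6: 6^2 + 1 = 37; next = 36
base 6: 36 = 6^2; at 7: 7^2 = 49; next = 48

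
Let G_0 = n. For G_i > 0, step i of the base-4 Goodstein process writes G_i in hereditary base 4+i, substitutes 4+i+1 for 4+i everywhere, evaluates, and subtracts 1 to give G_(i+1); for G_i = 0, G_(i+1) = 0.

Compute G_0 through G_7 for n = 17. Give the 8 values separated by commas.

17, 25, 35, 39, 43, 47, 51, 55

i=0: 17 = 4^2 + 1 (b=4); 4→5: 5^2 + 1 = 26; 26−1 = 25
i=1: 25 = 5^2 (b=5); 5→6: 6^2 = 36; 36−1 = 35
i=2: 35 = 5·6 + 5 (b=6); 6→7: 5·7 + 5 = 40; 40−1 = 39
i=3: 39 = 5·7 + 4 (b=7); 7→8: 5·8 + 4 = 44; 44−1 = 43
i=4: 43 = 5·8 + 3 (b=8); 8→9: 5·9 + 3 = 48; 48−1 = 47
i=5: 47 = 5·9 + 2 (b=9); 9→10: 5·10 + 2 = 52; 52−1 = 51
i=6: 51 = 5·10 + 1 (b=10); 10→11: 5·11 + 1 = 56; 56−1 = 55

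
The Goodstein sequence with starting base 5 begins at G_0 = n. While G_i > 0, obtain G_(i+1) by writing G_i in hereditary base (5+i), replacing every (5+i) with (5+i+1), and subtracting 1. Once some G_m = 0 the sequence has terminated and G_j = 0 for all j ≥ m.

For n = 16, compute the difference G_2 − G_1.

i=0: 16 = 3·5 + 1 (b=5); 5→6: 3·6 + 1 = 19; 19−1 = 18
i=1: 18 = 3·6 (b=6); 6→7: 3·7 = 21; 21−1 = 20

2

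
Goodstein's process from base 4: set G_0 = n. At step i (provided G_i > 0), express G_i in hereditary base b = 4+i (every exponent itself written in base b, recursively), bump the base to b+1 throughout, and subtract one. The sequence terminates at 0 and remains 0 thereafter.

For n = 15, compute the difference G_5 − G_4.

1

G_0 = 15. HB_4(15) = 3·4 + 3. Bump = 18. G_1 = 17.
G_1 = 17. HB_5(17) = 3·5 + 2. Bump = 20. G_2 = 19.
G_2 = 19. HB_6(19) = 3·6 + 1. Bump = 22. G_3 = 21.
G_3 = 21. HB_7(21) = 3·7. Bump = 24. G_4 = 23.
G_4 = 23. HB_8(23) = 2·8 + 7. Bump = 25. G_5 = 24.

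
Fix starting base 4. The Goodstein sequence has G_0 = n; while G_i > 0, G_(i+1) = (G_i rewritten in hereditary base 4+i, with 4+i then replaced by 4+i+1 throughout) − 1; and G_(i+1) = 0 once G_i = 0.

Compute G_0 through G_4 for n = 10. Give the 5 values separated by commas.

10, 11, 12, 13, 13

step 0: 10 = 2·4 + 2; sub 5 for 4: 2·5 + 2; = 12; G_1 = 12−1 = 11
step 1: 11 = 2·5 + 1; sub 6 for 5: 2·6 + 1; = 13; G_2 = 13−1 = 12
step 2: 12 = 2·6; sub 7 for 6: 2·7; = 14; G_3 = 14−1 = 13
step 3: 13 = 7 + 6; sub 8 for 7: 8 + 6; = 14; G_4 = 14−1 = 13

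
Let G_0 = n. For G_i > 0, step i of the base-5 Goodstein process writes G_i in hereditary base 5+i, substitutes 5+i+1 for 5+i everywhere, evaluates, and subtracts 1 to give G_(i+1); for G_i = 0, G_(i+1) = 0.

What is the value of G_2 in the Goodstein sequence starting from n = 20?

[0] 20 ≡ 4·5 (base 5). Lift 6: 24. −1: 23.
[1] 23 ≡ 3·6 + 5 (base 6). Lift 7: 26. −1: 25.
[2] 25 ≡ 3·7 + 4 (base 7). Lift 8: 28. −1: 27.

25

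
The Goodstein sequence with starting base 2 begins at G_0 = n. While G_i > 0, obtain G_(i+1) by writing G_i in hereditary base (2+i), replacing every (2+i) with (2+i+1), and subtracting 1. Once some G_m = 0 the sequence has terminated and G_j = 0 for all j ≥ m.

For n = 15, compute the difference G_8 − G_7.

96553327495

G_0=15  [base 2] 2^(2 + 1) + 2^2 + 2 + 1  →[2↦3]→  3^(3 + 1) + 3^3 + 3 + 1 = 112  −1 ⇒ G_1=111
G_1=111  [base 3] 3^(3 + 1) + 3^3 + 3  →[3↦4]→  4^(4 + 1) + 4^4 + 4 = 1284  −1 ⇒ G_2=1283
G_2=1283  [base 4] 4^(4 + 1) + 4^4 + 3  →[4↦5]→  5^(5 + 1) + 5^5 + 3 = 18753  −1 ⇒ G_3=18752
G_3=18752  [base 5] 5^(5 + 1) + 5^5 + 2  →[5↦6]→  6^(6 + 1) + 6^6 + 2 = 326594  −1 ⇒ G_4=326593
G_4=326593  [base 6] 6^(6 + 1) + 6^6 + 1  →[6↦7]→  7^(7 + 1) + 7^7 + 1 = 6588345  −1 ⇒ G_5=6588344
G_5=6588344  [base 7] 7^(7 + 1) + 7^7  →[7↦8]→  8^(8 + 1) + 8^8 = 150994944  −1 ⇒ G_6=150994943
G_6=150994943  [base 8] 8^(8 + 1) + 7·8^7 + 7·8^6 + 7·8^5 + 7·8^4 + 7·8^3 + 7·8^2 + 7·8 + 7  →[8↦9]→  9^(9 + 1) + 7·9^7 + 7·9^6 + 7·9^5 + 7·9^4 + 7·9^3 + 7·9^2 + 7·9 + 7 = 3524450281  −1 ⇒ G_7=3524450280
G_7=3524450280  [base 9] 9^(9 + 1) + 7·9^7 + 7·9^6 + 7·9^5 + 7·9^4 + 7·9^3 + 7·9^2 + 7·9 + 6  →[9↦10]→  10^(10 + 1) + 7·10^7 + 7·10^6 + 7·10^5 + 7·10^4 + 7·10^3 + 7·10^2 + 7·10 + 6 = 100077777776  −1 ⇒ G_8=100077777775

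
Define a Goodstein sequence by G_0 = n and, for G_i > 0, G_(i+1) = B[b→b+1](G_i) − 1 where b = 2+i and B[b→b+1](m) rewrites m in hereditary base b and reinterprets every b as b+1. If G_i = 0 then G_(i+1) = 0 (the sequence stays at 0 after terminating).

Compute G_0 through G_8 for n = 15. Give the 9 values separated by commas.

15, 111, 1283, 18752, 326593, 6588344, 150994943, 3524450280, 100077777775

base 2: 15 = 2^(2 + 1) + 2^2 + 2 + 1; at 3: 3^(3 + 1) + 3^3 + 3 + 1 = 112; next = 111
base 3: 111 = 3^(3 + 1) + 3^3 + 3; at 4: 4^(4 + 1) + 4^4 + 4 = 1284; next = 1283
base 4: 1283 = 4^(4 + 1) + 4^4 + 3; at 5: 5^(5 + 1) + 5^5 + 3 = 18753; next = 18752
base 5: 18752 = 5^(5 + 1) + 5^5 + 2; at 6: 6^(6 + 1) + 6^6 + 2 = 326594; next = 326593
base 6: 326593 = 6^(6 + 1) + 6^6 + 1; at 7: 7^(7 + 1) + 7^7 + 1 = 6588345; next = 6588344
base 7: 6588344 = 7^(7 + 1) + 7^7; at 8: 8^(8 + 1) + 8^8 = 150994944; next = 150994943
base 8: 150994943 = 8^(8 + 1) + 7·8^7 + 7·8^6 + 7·8^5 + 7·8^4 + 7·8^3 + 7·8^2 + 7·8 + 7; at 9: 9^(9 + 1) + 7·9^7 + 7·9^6 + 7·9^5 + 7·9^4 + 7·9^3 + 7·9^2 + 7·9 + 7 = 3524450281; next = 3524450280
base 9: 3524450280 = 9^(9 + 1) + 7·9^7 + 7·9^6 + 7·9^5 + 7·9^4 + 7·9^3 + 7·9^2 + 7·9 + 6; at 10: 10^(10 + 1) + 7·10^7 + 7·10^6 + 7·10^5 + 7·10^4 + 7·10^3 + 7·10^2 + 7·10 + 6 = 100077777776; next = 100077777775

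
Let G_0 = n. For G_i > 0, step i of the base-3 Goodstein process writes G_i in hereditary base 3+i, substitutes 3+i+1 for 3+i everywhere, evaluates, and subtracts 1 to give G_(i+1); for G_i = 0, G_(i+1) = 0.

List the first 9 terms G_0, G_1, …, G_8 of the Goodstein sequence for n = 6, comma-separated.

step 0: 6 = 2·3; sub 4 for 3: 2·4; = 8; G_1 = 8−1 = 7
step 1: 7 = 4 + 3; sub 5 for 4: 5 + 3; = 8; G_2 = 8−1 = 7
step 2: 7 = 5 + 2; sub 6 for 5: 6 + 2; = 8; G_3 = 8−1 = 7
step 3: 7 = 6 + 1; sub 7 for 6: 7 + 1; = 8; G_4 = 8−1 = 7
step 4: 7 = 7; sub 8 for 7: 8; = 8; G_5 = 8−1 = 7
step 5: 7 = 7; sub 9 for 8: 7; = 7; G_6 = 7−1 = 6
step 6: 6 = 6; sub 10 for 9: 6; = 6; G_7 = 6−1 = 5
step 7: 5 = 5; sub 11 for 10: 5; = 5; G_8 = 5−1 = 4

6, 7, 7, 7, 7, 7, 6, 5, 4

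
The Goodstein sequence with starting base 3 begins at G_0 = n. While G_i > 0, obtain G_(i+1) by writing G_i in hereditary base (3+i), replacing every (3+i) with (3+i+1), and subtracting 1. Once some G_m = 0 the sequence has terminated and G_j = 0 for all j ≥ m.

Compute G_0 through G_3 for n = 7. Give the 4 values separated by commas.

7, 8, 9, 9

[0] 7 ≡ 2·3 + 1 (base 3). Lift 4: 9. −1: 8.
[1] 8 ≡ 2·4 (base 4). Lift 5: 10. −1: 9.
[2] 9 ≡ 5 + 4 (base 5). Lift 6: 10. −1: 9.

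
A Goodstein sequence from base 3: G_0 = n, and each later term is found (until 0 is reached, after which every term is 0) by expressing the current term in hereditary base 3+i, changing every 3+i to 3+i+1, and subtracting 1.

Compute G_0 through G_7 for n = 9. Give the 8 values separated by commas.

9, 15, 17, 19, 21, 23, 24, 25

step 0: 9 = 3^2; sub 4 for 3: 4^2; = 16; G_1 = 16−1 = 15
step 1: 15 = 3·4 + 3; sub 5 for 4: 3·5 + 3; = 18; G_2 = 18−1 = 17
step 2: 17 = 3·5 + 2; sub 6 for 5: 3·6 + 2; = 20; G_3 = 20−1 = 19
step 3: 19 = 3·6 + 1; sub 7 for 6: 3·7 + 1; = 22; G_4 = 22−1 = 21
step 4: 21 = 3·7; sub 8 for 7: 3·8; = 24; G_5 = 24−1 = 23
step 5: 23 = 2·8 + 7; sub 9 for 8: 2·9 + 7; = 25; G_6 = 25−1 = 24
step 6: 24 = 2·9 + 6; sub 10 for 9: 2·10 + 6; = 26; G_7 = 26−1 = 25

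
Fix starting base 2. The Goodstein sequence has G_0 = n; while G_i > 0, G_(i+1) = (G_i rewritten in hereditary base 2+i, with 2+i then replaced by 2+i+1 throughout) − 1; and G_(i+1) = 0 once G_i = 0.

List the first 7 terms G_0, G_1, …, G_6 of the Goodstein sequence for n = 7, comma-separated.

(0) 7|_2 = 2^2 + 2 + 1 ↦ 3^3 + 3 + 1|_3 = 31 ⇒ 30
(1) 30|_3 = 3^3 + 3 ↦ 4^4 + 4|_4 = 260 ⇒ 259
(2) 259|_4 = 4^4 + 3 ↦ 5^5 + 3|_5 = 3128 ⇒ 3127
(3) 3127|_5 = 5^5 + 2 ↦ 6^6 + 2|_6 = 46658 ⇒ 46657
(4) 46657|_6 = 6^6 + 1 ↦ 7^7 + 1|_7 = 823544 ⇒ 823543
(5) 823543|_7 = 7^7 ↦ 8^8|_8 = 16777216 ⇒ 16777215

7, 30, 259, 3127, 46657, 823543, 16777215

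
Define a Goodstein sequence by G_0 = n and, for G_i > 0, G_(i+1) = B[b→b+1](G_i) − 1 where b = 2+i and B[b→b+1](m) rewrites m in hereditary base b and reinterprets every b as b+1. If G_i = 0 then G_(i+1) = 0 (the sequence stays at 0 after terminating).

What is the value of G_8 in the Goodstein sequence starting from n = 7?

77777775

G_0 = 7. HB_2(7) = 2^2 + 2 + 1. Bump = 31. G_1 = 30.
G_1 = 30. HB_3(30) = 3^3 + 3. Bump = 260. G_2 = 259.
G_2 = 259. HB_4(259) = 4^4 + 3. Bump = 3128. G_3 = 3127.
G_3 = 3127. HB_5(3127) = 5^5 + 2. Bump = 46658. G_4 = 46657.
G_4 = 46657. HB_6(46657) = 6^6 + 1. Bump = 823544. G_5 = 823543.
G_5 = 823543. HB_7(823543) = 7^7. Bump = 16777216. G_6 = 16777215.
G_6 = 16777215. HB_8(16777215) = 7·8^7 + 7·8^6 + 7·8^5 + 7·8^4 + 7·8^3 + 7·8^2 + 7·8 + 7. Bump = 37665880. G_7 = 37665879.
G_7 = 37665879. HB_9(37665879) = 7·9^7 + 7·9^6 + 7·9^5 + 7·9^4 + 7·9^3 + 7·9^2 + 7·9 + 6. Bump = 77777776. G_8 = 77777775.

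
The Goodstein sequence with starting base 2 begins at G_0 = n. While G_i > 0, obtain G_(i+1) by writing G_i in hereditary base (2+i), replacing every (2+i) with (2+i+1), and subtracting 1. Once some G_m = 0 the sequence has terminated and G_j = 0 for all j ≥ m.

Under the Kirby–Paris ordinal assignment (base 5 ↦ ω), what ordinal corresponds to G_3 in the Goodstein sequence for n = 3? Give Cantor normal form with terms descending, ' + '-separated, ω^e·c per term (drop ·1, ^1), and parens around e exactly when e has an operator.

step 0: 3 = 2 + 1; sub 3 for 2: 3 + 1; = 4; G_1 = 4−1 = 3
step 1: 3 = 3; sub 4 for 3: 4; = 4; G_2 = 4−1 = 3
step 2: 3 = 3; sub 5 for 4: 3; = 3; G_3 = 3−1 = 2
step 3: 2 = 2; sub 6 for 5: 2; = 2; G_4 = 2−1 = 1

2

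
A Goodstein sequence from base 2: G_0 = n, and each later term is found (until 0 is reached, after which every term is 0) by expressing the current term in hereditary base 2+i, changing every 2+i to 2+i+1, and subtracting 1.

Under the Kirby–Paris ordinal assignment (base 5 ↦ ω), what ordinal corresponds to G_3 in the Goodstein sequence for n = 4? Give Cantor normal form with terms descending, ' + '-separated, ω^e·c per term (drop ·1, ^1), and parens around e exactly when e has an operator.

ω^2·2 + ω·2

4 —HB2→ 2^2 —bump→ 3^3 = 27 —(−1)→ 26
26 —HB3→ 2·3^2 + 2·3 + 2 —bump→ 2·4^2 + 2·4 + 2 = 42 —(−1)→ 41
41 —HB4→ 2·4^2 + 2·4 + 1 —bump→ 2·5^2 + 2·5 + 1 = 61 —(−1)→ 60
60 —HB5→ 2·5^2 + 2·5 —bump→ 2·6^2 + 2·6 = 84 —(−1)→ 83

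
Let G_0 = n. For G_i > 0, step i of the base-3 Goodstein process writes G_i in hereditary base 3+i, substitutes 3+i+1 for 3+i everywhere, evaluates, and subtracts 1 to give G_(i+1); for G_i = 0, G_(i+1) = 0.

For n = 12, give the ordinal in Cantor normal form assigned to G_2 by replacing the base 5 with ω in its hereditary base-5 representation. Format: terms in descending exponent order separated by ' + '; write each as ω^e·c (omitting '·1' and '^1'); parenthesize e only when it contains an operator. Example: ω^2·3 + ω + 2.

ω^2 + 2

G_0=12  [base 3] 3^2 + 3  →[3↦4]→  4^2 + 4 = 20  −1 ⇒ G_1=19
G_1=19  [base 4] 4^2 + 3  →[4↦5]→  5^2 + 3 = 28  −1 ⇒ G_2=27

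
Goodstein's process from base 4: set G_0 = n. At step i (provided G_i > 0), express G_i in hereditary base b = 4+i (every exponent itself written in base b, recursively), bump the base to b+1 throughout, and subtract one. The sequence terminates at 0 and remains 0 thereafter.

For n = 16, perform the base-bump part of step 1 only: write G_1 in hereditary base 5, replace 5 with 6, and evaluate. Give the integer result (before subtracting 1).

i=0: 16 = 4^2 (b=4); 4→5: 5^2 = 25; 25−1 = 24
i=1: 24 = 4·5 + 4 (b=5); 5→6: 4·6 + 4 = 28; 28−1 = 27

28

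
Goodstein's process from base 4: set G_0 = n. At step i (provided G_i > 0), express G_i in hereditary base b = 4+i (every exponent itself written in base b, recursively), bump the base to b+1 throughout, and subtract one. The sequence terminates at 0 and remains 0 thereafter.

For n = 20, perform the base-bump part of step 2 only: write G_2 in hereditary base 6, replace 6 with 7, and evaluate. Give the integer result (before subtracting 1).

base 4: 20 = 4^2 + 4; at 5: 5^2 + 5 = 30; next = 29
base 5: 29 = 5^2 + 4; at 6: 6^2 + 4 = 40; next = 39
base 6: 39 = 6^2 + 3; at 7: 7^2 + 3 = 52; next = 51

52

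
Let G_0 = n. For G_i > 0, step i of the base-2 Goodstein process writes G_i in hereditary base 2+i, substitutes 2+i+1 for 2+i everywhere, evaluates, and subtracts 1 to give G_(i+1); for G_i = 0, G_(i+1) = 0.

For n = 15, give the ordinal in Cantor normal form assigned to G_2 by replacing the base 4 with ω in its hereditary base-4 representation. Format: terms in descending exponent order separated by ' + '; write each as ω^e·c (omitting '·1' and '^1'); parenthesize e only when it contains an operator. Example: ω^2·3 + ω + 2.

step 0: 15 = 2^(2 + 1) + 2^2 + 2 + 1; sub 3 for 2: 3^(3 + 1) + 3^3 + 3 + 1; = 112; G_1 = 112−1 = 111
step 1: 111 = 3^(3 + 1) + 3^3 + 3; sub 4 for 3: 4^(4 + 1) + 4^4 + 4; = 1284; G_2 = 1284−1 = 1283
step 2: 1283 = 4^(4 + 1) + 4^4 + 3; sub 5 for 4: 5^(5 + 1) + 5^5 + 3; = 18753; G_3 = 18753−1 = 18752

ω^(ω + 1) + ω^ω + 3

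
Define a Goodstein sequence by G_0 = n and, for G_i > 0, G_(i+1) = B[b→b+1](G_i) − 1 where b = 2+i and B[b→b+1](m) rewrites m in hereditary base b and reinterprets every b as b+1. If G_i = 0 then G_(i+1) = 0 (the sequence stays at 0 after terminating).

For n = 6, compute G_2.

(0) 6|_2 = 2^2 + 2 ↦ 3^3 + 3|_3 = 30 ⇒ 29
(1) 29|_3 = 3^3 + 2 ↦ 4^4 + 2|_4 = 258 ⇒ 257
(2) 257|_4 = 4^4 + 1 ↦ 5^5 + 1|_5 = 3126 ⇒ 3125

257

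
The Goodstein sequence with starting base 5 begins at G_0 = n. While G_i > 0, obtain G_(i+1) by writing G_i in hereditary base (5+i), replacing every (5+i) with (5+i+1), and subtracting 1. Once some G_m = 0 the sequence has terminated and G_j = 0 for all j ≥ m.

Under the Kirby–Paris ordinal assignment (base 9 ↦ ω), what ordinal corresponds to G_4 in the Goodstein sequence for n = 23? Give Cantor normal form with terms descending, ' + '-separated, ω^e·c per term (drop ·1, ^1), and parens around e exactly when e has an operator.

G_0=23  [base 5] 4·5 + 3  →[5↦6]→  4·6 + 3 = 27  −1 ⇒ G_1=26
G_1=26  [base 6] 4·6 + 2  →[6↦7]→  4·7 + 2 = 30  −1 ⇒ G_2=29
G_2=29  [base 7] 4·7 + 1  →[7↦8]→  4·8 + 1 = 33  −1 ⇒ G_3=32
G_3=32  [base 8] 4·8  →[8↦9]→  4·9 = 36  −1 ⇒ G_4=35
G_4=35  [base 9] 3·9 + 8  →[9↦10]→  3·10 + 8 = 38  −1 ⇒ G_5=37

ω·3 + 8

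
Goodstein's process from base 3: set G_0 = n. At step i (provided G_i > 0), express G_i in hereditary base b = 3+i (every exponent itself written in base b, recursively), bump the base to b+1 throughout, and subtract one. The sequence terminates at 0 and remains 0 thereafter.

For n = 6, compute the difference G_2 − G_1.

0

i=0: 6 = 2·3 (b=3); 3→4: 2·4 = 8; 8−1 = 7
i=1: 7 = 4 + 3 (b=4); 4→5: 5 + 3 = 8; 8−1 = 7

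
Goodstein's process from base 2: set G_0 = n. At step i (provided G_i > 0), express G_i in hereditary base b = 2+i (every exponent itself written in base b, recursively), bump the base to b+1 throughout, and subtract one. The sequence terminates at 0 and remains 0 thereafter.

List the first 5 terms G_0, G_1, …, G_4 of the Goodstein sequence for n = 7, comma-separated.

base 2: 7 = 2^2 + 2 + 1; at 3: 3^3 + 3 + 1 = 31; next = 30
base 3: 30 = 3^3 + 3; at 4: 4^4 + 4 = 260; next = 259
base 4: 259 = 4^4 + 3; at 5: 5^5 + 3 = 3128; next = 3127
base 5: 3127 = 5^5 + 2; at 6: 6^6 + 2 = 46658; next = 46657

7, 30, 259, 3127, 46657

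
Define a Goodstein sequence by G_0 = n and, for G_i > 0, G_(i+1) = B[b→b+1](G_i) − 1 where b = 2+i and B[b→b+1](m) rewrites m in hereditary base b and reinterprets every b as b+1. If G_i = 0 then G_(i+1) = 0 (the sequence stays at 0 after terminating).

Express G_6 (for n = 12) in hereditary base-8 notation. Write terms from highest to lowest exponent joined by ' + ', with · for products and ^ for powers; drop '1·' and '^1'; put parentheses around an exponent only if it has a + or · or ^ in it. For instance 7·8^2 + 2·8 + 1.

8^(8 + 1) + 2·8^2 + 8 + 3

G_0=12  [base 2] 2^(2 + 1) + 2^2  →[2↦3]→  3^(3 + 1) + 3^3 = 108  −1 ⇒ G_1=107
G_1=107  [base 3] 3^(3 + 1) + 2·3^2 + 2·3 + 2  →[3↦4]→  4^(4 + 1) + 2·4^2 + 2·4 + 2 = 1066  −1 ⇒ G_2=1065
G_2=1065  [base 4] 4^(4 + 1) + 2·4^2 + 2·4 + 1  →[4↦5]→  5^(5 + 1) + 2·5^2 + 2·5 + 1 = 15686  −1 ⇒ G_3=15685
G_3=15685  [base 5] 5^(5 + 1) + 2·5^2 + 2·5  →[5↦6]→  6^(6 + 1) + 2·6^2 + 2·6 = 280020  −1 ⇒ G_4=280019
G_4=280019  [base 6] 6^(6 + 1) + 2·6^2 + 6 + 5  →[6↦7]→  7^(7 + 1) + 2·7^2 + 7 + 5 = 5764911  −1 ⇒ G_5=5764910
G_5=5764910  [base 7] 7^(7 + 1) + 2·7^2 + 7 + 4  →[7↦8]→  8^(8 + 1) + 2·8^2 + 8 + 4 = 134217868  −1 ⇒ G_6=134217867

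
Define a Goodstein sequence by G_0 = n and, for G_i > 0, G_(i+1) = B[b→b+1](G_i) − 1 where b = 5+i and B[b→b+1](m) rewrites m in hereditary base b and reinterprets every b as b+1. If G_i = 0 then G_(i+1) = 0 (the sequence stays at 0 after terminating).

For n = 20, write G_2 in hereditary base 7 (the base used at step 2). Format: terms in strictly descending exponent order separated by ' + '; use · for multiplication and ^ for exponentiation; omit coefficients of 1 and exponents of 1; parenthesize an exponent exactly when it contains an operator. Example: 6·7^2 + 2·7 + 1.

3·7 + 4

G_0=20  [base 5] 4·5  →[5↦6]→  4·6 = 24  −1 ⇒ G_1=23
G_1=23  [base 6] 3·6 + 5  →[6↦7]→  3·7 + 5 = 26  −1 ⇒ G_2=25
G_2=25  [base 7] 3·7 + 4  →[7↦8]→  3·8 + 4 = 28  −1 ⇒ G_3=27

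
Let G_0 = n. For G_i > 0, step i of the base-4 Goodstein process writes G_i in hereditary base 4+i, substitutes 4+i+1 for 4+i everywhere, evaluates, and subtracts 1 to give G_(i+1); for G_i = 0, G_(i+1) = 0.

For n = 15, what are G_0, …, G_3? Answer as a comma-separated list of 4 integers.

15, 17, 19, 21

step 0: 15 = 3·4 + 3; sub 5 for 4: 3·5 + 3; = 18; G_1 = 18−1 = 17
step 1: 17 = 3·5 + 2; sub 6 for 5: 3·6 + 2; = 20; G_2 = 20−1 = 19
step 2: 19 = 3·6 + 1; sub 7 for 6: 3·7 + 1; = 22; G_3 = 22−1 = 21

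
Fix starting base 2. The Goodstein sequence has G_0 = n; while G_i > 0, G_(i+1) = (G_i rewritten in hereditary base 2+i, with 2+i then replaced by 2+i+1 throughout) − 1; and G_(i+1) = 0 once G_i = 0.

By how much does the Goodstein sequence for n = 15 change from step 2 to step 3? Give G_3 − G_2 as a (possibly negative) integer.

i=0: 15 = 2^(2 + 1) + 2^2 + 2 + 1 (b=2); 2→3: 3^(3 + 1) + 3^3 + 3 + 1 = 112; 112−1 = 111
i=1: 111 = 3^(3 + 1) + 3^3 + 3 (b=3); 3→4: 4^(4 + 1) + 4^4 + 4 = 1284; 1284−1 = 1283
i=2: 1283 = 4^(4 + 1) + 4^4 + 3 (b=4); 4→5: 5^(5 + 1) + 5^5 + 3 = 18753; 18753−1 = 18752

17469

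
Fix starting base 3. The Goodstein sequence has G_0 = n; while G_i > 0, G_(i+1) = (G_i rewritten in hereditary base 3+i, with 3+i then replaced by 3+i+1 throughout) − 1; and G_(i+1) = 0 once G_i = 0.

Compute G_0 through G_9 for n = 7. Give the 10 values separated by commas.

7, 8, 9, 9, 9, 9, 9, 9, 8, 7

[0] 7 ≡ 2·3 + 1 (base 3). Lift 4: 9. −1: 8.
[1] 8 ≡ 2·4 (base 4). Lift 5: 10. −1: 9.
[2] 9 ≡ 5 + 4 (base 5). Lift 6: 10. −1: 9.
[3] 9 ≡ 6 + 3 (base 6). Lift 7: 10. −1: 9.
[4] 9 ≡ 7 + 2 (base 7). Lift 8: 10. −1: 9.
[5] 9 ≡ 8 + 1 (base 8). Lift 9: 10. −1: 9.
[6] 9 ≡ 9 (base 9). Lift 10: 10. −1: 9.
[7] 9 ≡ 9 (base 10). Lift 11: 9. −1: 8.
[8] 8 ≡ 8 (base 11). Lift 12: 8. −1: 7.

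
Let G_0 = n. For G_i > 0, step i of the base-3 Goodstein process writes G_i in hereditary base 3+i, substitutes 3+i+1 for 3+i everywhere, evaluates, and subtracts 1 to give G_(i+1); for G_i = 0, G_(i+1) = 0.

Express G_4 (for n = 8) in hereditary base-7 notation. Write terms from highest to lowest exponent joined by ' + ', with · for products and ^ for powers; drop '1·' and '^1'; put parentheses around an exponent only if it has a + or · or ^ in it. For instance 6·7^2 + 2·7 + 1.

7 + 4

8 —HB3→ 2·3 + 2 —bump→ 2·4 + 2 = 10 —(−1)→ 9
9 —HB4→ 2·4 + 1 —bump→ 2·5 + 1 = 11 —(−1)→ 10
10 —HB5→ 2·5 —bump→ 2·6 = 12 —(−1)→ 11
11 —HB6→ 6 + 5 —bump→ 7 + 5 = 12 —(−1)→ 11
11 —HB7→ 7 + 4 —bump→ 8 + 4 = 12 —(−1)→ 11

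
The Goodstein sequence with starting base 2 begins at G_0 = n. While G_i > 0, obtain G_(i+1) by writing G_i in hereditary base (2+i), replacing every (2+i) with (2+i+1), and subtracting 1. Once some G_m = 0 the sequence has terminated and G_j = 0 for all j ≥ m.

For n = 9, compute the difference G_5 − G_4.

2331083

G_0 = 9. HB_2(9) = 2^(2 + 1) + 1. Bump = 82. G_1 = 81.
G_1 = 81. HB_3(81) = 3^(3 + 1). Bump = 1024. G_2 = 1023.
G_2 = 1023. HB_4(1023) = 3·4^4 + 3·4^3 + 3·4^2 + 3·4 + 3. Bump = 9843. G_3 = 9842.
G_3 = 9842. HB_5(9842) = 3·5^5 + 3·5^3 + 3·5^2 + 3·5 + 2. Bump = 140744. G_4 = 140743.
G_4 = 140743. HB_6(140743) = 3·6^6 + 3·6^3 + 3·6^2 + 3·6 + 1. Bump = 2471827. G_5 = 2471826.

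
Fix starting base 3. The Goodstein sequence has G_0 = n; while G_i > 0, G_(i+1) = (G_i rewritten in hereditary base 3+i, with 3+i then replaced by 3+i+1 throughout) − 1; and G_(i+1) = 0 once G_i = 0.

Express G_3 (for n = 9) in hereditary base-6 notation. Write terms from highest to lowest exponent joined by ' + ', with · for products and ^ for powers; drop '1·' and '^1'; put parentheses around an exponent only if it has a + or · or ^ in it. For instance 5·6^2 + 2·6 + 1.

(0) 9|_3 = 3^2 ↦ 4^2|_4 = 16 ⇒ 15
(1) 15|_4 = 3·4 + 3 ↦ 3·5 + 3|_5 = 18 ⇒ 17
(2) 17|_5 = 3·5 + 2 ↦ 3·6 + 2|_6 = 20 ⇒ 19

3·6 + 1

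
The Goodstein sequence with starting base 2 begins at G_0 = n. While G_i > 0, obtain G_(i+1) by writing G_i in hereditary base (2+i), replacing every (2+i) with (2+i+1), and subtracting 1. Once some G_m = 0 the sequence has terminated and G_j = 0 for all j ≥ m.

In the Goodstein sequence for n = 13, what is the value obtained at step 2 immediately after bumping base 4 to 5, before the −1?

base 2: 13 = 2^(2 + 1) + 2^2 + 1; at 3: 3^(3 + 1) + 3^3 + 1 = 109; next = 108
base 3: 108 = 3^(3 + 1) + 3^3; at 4: 4^(4 + 1) + 4^4 = 1280; next = 1279
base 4: 1279 = 4^(4 + 1) + 3·4^3 + 3·4^2 + 3·4 + 3; at 5: 5^(5 + 1) + 3·5^3 + 3·5^2 + 3·5 + 3 = 16093; next = 16092

16093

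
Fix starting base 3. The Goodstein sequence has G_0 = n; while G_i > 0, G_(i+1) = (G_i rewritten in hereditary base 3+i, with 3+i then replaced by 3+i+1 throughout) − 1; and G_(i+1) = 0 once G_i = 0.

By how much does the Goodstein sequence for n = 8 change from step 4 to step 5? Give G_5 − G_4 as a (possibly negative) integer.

0

[0] 8 ≡ 2·3 + 2 (base 3). Lift 4: 10. −1: 9.
[1] 9 ≡ 2·4 + 1 (base 4). Lift 5: 11. −1: 10.
[2] 10 ≡ 2·5 (base 5). Lift 6: 12. −1: 11.
[3] 11 ≡ 6 + 5 (base 6). Lift 7: 12. −1: 11.
[4] 11 ≡ 7 + 4 (base 7). Lift 8: 12. −1: 11.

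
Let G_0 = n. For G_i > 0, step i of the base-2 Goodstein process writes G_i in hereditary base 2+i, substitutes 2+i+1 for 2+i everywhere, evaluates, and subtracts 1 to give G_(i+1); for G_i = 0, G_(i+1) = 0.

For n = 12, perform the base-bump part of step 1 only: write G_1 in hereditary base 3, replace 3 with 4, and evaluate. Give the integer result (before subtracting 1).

12 —HB2→ 2^(2 + 1) + 2^2 —bump→ 3^(3 + 1) + 3^3 = 108 —(−1)→ 107
107 —HB3→ 3^(3 + 1) + 2·3^2 + 2·3 + 2 —bump→ 4^(4 + 1) + 2·4^2 + 2·4 + 2 = 1066 —(−1)→ 1065

1066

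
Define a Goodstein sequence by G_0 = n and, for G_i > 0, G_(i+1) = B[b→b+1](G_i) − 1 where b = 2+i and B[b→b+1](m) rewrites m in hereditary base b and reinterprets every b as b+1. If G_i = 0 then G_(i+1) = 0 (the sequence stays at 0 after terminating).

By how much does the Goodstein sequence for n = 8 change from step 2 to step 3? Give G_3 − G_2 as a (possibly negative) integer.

5757

G_0=8  [base 2] 2^(2 + 1)  →[2↦3]→  3^(3 + 1) = 81  −1 ⇒ G_1=80
G_1=80  [base 3] 2·3^3 + 2·3^2 + 2·3 + 2  →[3↦4]→  2·4^4 + 2·4^2 + 2·4 + 2 = 554  −1 ⇒ G_2=553
G_2=553  [base 4] 2·4^4 + 2·4^2 + 2·4 + 1  →[4↦5]→  2·5^5 + 2·5^2 + 2·5 + 1 = 6311  −1 ⇒ G_3=6310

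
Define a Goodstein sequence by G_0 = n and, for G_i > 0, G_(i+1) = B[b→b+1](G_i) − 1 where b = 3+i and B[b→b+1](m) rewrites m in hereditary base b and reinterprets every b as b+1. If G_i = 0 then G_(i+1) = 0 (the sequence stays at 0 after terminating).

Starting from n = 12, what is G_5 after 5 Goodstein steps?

[0] 12 ≡ 3^2 + 3 (base 3). Lift 4: 20. −1: 19.
[1] 19 ≡ 4^2 + 3 (base 4). Lift 5: 28. −1: 27.
[2] 27 ≡ 5^2 + 2 (base 5). Lift 6: 38. −1: 37.
[3] 37 ≡ 6^2 + 1 (base 6). Lift 7: 50. −1: 49.
[4] 49 ≡ 7^2 (base 7). Lift 8: 64. −1: 63.
[5] 63 ≡ 7·8 + 7 (base 8). Lift 9: 70. −1: 69.

63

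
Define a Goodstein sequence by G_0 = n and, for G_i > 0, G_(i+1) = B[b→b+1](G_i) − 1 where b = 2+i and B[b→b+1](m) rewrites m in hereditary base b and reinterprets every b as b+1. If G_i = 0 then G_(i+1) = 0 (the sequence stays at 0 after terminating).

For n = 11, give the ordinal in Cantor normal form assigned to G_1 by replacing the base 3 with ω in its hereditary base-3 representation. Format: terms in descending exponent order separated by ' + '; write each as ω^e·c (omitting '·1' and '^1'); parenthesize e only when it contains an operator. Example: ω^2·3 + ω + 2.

step 0: 11 = 2^(2 + 1) + 2 + 1; sub 3 for 2: 3^(3 + 1) + 3 + 1; = 85; G_1 = 85−1 = 84
step 1: 84 = 3^(3 + 1) + 3; sub 4 for 3: 4^(4 + 1) + 4; = 1028; G_2 = 1028−1 = 1027

ω^(ω + 1) + ω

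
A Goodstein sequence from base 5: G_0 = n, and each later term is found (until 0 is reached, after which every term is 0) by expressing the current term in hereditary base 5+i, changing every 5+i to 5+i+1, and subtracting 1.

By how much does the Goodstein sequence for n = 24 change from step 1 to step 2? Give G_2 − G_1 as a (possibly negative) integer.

G_0 = 24. HB_5(24) = 4·5 + 4. Bump = 28. G_1 = 27.
G_1 = 27. HB_6(27) = 4·6 + 3. Bump = 31. G_2 = 30.

3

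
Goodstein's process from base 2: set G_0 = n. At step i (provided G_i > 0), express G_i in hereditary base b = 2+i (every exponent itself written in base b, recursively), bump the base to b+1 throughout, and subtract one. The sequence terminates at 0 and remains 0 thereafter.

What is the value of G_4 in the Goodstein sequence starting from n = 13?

280711

base 2: 13 = 2^(2 + 1) + 2^2 + 1; at 3: 3^(3 + 1) + 3^3 + 1 = 109; next = 108
base 3: 108 = 3^(3 + 1) + 3^3; at 4: 4^(4 + 1) + 4^4 = 1280; next = 1279
base 4: 1279 = 4^(4 + 1) + 3·4^3 + 3·4^2 + 3·4 + 3; at 5: 5^(5 + 1) + 3·5^3 + 3·5^2 + 3·5 + 3 = 16093; next = 16092
base 5: 16092 = 5^(5 + 1) + 3·5^3 + 3·5^2 + 3·5 + 2; at 6: 6^(6 + 1) + 3·6^3 + 3·6^2 + 3·6 + 2 = 280712; next = 280711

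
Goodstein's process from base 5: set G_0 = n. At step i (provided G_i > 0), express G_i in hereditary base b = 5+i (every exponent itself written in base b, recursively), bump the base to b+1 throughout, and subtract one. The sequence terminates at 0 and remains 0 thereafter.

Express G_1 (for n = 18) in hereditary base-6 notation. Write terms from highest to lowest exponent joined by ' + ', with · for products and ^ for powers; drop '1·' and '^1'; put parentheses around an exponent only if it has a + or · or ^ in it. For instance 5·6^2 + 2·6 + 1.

G_0 = 18. HB_5(18) = 3·5 + 3. Bump = 21. G_1 = 20.
G_1 = 20. HB_6(20) = 3·6 + 2. Bump = 23. G_2 = 22.

3·6 + 2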